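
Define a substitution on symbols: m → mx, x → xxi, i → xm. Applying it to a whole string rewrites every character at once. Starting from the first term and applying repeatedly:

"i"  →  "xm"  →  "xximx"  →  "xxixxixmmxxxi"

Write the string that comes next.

Rewriting the 13 symbols of xxixxixmmxxxi one by one yields xxi xxi xm xxi xxi xm xxi mx mx xxi xxi xxi xm; concatenated:

xxixxixmxxixxixmxximxmxxxixxixxixm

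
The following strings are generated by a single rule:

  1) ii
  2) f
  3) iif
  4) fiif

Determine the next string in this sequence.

From term 3 onward, concatenate the second-to-last term with the last: ii·f = iif, f·iif = fiif, …
The next term joins iif and fiif.

iiffiif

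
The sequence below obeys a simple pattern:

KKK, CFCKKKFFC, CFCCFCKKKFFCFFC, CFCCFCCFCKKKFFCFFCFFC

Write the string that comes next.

s(k+1) = CFC·s(k)·FFC, so each term gains CFC as a prefix and FFC as a suffix.
Applying this once more to CFCCFCCFCKKKFFCFFCFFC:

CFCCFCCFCCFCKKKFFCFFCFFCFFC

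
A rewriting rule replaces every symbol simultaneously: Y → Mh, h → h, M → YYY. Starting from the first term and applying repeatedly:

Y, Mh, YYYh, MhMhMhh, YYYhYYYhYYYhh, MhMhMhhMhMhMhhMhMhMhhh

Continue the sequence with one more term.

YYYhYYYhYYYhhYYYhYYYhYYYhhYYYhYYYhYYYhhh

φ(MhMhMhhMhMhMhhMhMhMhhh) expands symbol-by-symbol to YYY h YYY h YYY h h YYY h YYY h YYY h h YYY h YYY h YYY h h h; joining the 22 pieces gives the next term.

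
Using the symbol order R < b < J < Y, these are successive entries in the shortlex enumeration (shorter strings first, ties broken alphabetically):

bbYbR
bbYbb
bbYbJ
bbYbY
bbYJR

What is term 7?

bbYJJ

Continuing the enumeration 2 steps past bbYJR: bbYJR → bbYJb → (answer).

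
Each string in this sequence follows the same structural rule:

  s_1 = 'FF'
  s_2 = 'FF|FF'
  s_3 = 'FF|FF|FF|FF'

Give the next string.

FF|FF|FF|FF|FF|FF|FF|FF

Each string is two copies of the previous one joined by '|'.
One more doubling of FF|FF|FF|FF gives the answer.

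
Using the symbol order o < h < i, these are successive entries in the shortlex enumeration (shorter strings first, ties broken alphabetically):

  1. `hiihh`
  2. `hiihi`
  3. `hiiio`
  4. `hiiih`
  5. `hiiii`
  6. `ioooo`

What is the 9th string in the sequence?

iooho

Continuing the enumeration 3 steps past ioooo: ioooo → ioooh → ioooi → (answer).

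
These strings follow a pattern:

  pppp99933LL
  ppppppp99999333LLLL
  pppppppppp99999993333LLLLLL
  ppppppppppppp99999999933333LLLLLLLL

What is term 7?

The n-th term is 3n+1 p's then 2n+1 9's then n+1 3's then 2n L's (n = 1, 2, …).
At n = 7 the blocks have lengths 22, 15, 8, 14.

pppppppppppppppppppppp99999999999999933333333LLLLLLLLLLLLLL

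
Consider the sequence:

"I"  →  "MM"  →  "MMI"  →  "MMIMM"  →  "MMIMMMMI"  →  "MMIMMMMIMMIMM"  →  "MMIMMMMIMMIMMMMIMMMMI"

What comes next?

This is a Fibonacci-style word recurrence s(k) = s(k−1)·s(k−2): e.g. MM·I = MMI.
Continuing: MMIMMMMIMMIMMMMIMMMMI · MMIMMMMIMMIMM gives term 8.

MMIMMMMIMMIMMMMIMMMMIMMIMMMMIMMIMM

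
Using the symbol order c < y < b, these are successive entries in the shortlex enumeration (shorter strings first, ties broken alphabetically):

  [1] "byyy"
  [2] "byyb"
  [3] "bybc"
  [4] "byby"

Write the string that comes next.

The successor of byby increments the rightmost position that isn't already b and resets every position after it to c.

bybb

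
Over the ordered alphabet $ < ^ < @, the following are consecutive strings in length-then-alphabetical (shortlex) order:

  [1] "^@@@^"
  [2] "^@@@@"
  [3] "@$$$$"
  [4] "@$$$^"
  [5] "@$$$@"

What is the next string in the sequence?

@$$^$

Treat @$$$@ as a base-3 numeral over the given alphabet and add one, carrying through any trailing @'s.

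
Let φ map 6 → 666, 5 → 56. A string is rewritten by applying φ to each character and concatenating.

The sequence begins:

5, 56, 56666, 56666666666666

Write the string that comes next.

Rewriting the 14 symbols of 56666666666666 one by one yields 56 666 666 666 666 666 666 666 666 666 666 666 666 666; concatenated:

56666666666666666666666666666666666666666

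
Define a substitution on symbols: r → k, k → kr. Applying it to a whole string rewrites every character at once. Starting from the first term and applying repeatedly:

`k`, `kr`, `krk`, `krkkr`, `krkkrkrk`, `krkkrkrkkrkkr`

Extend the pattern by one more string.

krkkrkrkkrkkrkrkkrkrk

φ(krkkrkrkkrkkr) expands symbol-by-symbol to kr k kr kr k kr k kr kr k kr kr k; joining the 13 pieces gives the next term.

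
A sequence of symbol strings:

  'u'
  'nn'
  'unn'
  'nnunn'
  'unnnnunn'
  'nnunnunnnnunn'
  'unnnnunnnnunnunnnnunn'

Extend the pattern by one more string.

nnunnunnnnunnunnnnunnnnunnunnnnunn

Each term (from the third on) is the two preceding terms concatenated in order: term 3 = u·nn = unn.
So term 8 is nnunnunnnnunn·unnnnunnnnunnunnnnunn.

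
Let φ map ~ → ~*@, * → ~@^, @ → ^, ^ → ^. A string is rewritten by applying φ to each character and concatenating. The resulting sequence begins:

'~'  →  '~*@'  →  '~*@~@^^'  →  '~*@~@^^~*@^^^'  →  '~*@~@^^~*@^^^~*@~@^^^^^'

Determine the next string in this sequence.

Rewriting the 23 symbols of ~*@~@^^~*@^^^~*@~@^^^^^ one by one yields ~*@ ~@^ ^ ~*@ ^ ^ ^ ~*@ ~@^ ^ ^ ^ ^ ~*@ ~@^ ^ ~*@ ^ ^ ^ ^ ^ ^; concatenated:

~*@~@^^~*@^^^~*@~@^^^^^~*@~@^^~*@^^^^^^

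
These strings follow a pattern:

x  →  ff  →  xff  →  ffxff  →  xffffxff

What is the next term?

ffxffxffffxff

From term 3 onward, concatenate the second-to-last term with the last: x·ff = xff, ff·xff = ffxff, …
The next term joins ffxff and xffffxff.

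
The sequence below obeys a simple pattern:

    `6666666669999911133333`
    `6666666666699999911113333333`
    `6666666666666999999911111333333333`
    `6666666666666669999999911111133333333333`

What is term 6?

6666666666666666666999999999911111111333333333333333

Reading off run lengths: 6 runs 9, 11, 13, 15; 9 runs 5, 6, 7, 8; 1 runs 3, 4, 5, 6; 3 runs 5, 7, 9, 11 — each is linear in n, where the shown terms are n = 3, 4, 5, 6.
At n = 8 the blocks have lengths 19, 10, 8, 15.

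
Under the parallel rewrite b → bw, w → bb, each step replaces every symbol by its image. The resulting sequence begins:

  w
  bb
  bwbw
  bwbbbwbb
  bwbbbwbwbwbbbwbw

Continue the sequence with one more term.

Replace each of the 16 characters of bwbbbwbwbwbbbwbw in place — bw bb bw bw bw bb bw bb bw bb bw bw bw bb bw bb — and concatenate.

bwbbbwbwbwbbbwbbbwbbbwbwbwbbbwbb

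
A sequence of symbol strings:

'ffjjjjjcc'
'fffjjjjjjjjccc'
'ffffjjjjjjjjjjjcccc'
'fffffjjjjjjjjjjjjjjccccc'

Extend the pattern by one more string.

The n-th term is n f's then 3n-1 j's then n c's, where the shown terms are n = 2, 3, 4, 5.
For the next term, n = 6, so the run lengths are 6, 17, 6.

ffffffjjjjjjjjjjjjjjjjjcccccc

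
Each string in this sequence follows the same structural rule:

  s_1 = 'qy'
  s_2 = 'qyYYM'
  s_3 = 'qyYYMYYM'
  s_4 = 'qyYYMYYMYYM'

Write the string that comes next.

Every step adds YYM to the end: s(k+1) = s(k)·YYM.
So the next term is qyYYMYYMYYM·YYM.

qyYYMYYMYYMYYM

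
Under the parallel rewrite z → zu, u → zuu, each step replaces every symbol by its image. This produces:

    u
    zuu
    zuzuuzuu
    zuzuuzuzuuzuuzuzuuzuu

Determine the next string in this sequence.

zuzuuzuzuuzuuzuzuuzuzuuzuuzuzuuzuuzuzuuzuzuuzuuzuzuuzuu

φ(zuzuuzuzuuzuuzuzuuzuu) expands symbol-by-symbol to zu zuu zu zuu zuu zu zuu zu zuu zuu zu zuu zuu zu zuu zu zuu zuu zu zuu zuu; joining the 21 pieces gives the next term.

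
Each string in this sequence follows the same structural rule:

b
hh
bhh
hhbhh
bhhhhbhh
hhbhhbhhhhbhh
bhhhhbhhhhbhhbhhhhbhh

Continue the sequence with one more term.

hhbhhbhhhhbhhbhhhhbhhhhbhhbhhhhbhh

This is a Fibonacci-style word recurrence s(k) = s(k−2)·s(k−1): e.g. b·hh = bhh.
The next term joins hhbhhbhhhhbhh and bhhhhbhhhhbhhbhhhhbhh.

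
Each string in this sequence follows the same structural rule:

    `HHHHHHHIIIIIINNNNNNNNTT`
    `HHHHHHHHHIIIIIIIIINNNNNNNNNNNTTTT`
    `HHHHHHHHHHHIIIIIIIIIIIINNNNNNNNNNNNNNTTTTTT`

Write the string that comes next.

HHHHHHHHHHHHHIIIIIIIIIIIIIIINNNNNNNNNNNNNNNNNTTTTTTTT

Term n consists of 2n+3 H's, followed by 3n I's, followed by 3n+2 N's, followed by 2n-2 T's, where the shown terms are n = 2, 3, 4.
Setting n = 5 gives 13, 15, 17, 8 characters in each block.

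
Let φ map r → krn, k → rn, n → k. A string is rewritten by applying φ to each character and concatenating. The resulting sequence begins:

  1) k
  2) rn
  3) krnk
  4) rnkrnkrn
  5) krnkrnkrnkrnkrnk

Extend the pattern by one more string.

Applying the rule to each of the 16 symbols of krnkrnkrnkrnkrnk gives the pieces rn krn k rn krn k rn krn k rn krn k rn krn k rn, which concatenate to the answer.

rnkrnkrnkrnkrnkrnkrnkrnkrnkrnkrn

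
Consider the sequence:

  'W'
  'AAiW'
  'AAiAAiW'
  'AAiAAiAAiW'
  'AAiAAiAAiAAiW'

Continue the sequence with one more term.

Every step adds AAi at the front: s(k+1) = AAi·s(k).
So the next term is AAi·AAiAAiAAiAAiW.

AAiAAiAAiAAiAAiW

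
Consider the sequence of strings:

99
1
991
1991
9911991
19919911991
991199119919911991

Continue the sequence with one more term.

Each term (from the third on) is the two preceding terms concatenated in order: term 3 = 99·1 = 991.
The next term joins 19919911991 and 991199119919911991.

19919911991991199119919911991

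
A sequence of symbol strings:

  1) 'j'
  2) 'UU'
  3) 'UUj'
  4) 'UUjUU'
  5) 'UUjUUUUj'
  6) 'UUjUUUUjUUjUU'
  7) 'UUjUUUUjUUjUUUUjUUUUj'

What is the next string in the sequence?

This is a Fibonacci-style word recurrence s(k) = s(k−1)·s(k−2): e.g. UU·j = UUj.
The next term joins UUjUUUUjUUjUUUUjUUUUj and UUjUUUUjUUjUU.

UUjUUUUjUUjUUUUjUUUUjUUjUUUUjUUjUU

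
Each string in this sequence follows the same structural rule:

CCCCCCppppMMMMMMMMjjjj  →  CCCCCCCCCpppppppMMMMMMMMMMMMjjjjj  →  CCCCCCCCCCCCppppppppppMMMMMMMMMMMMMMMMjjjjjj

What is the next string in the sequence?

Reading off run lengths: C runs 6, 9, 12; p runs 4, 7, 10; M runs 8, 12, 16; j runs 4, 5, 6 — each is linear in n, where the shown terms are n = 2, 3, 4.
At n = 5 the blocks have lengths 15, 13, 20, 7.

CCCCCCCCCCCCCCCpppppppppppppMMMMMMMMMMMMMMMMMMMMjjjjjjj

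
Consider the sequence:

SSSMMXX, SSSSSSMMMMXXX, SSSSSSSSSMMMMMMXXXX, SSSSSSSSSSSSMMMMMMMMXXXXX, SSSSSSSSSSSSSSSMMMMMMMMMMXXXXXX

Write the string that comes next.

SSSSSSSSSSSSSSSSSSMMMMMMMMMMMMXXXXXXX

Each string has the form S^{3n} M^{2n} X^{n+1} (n = 1, 2, …).
For the next term, n = 6, so the run lengths are 18, 12, 7.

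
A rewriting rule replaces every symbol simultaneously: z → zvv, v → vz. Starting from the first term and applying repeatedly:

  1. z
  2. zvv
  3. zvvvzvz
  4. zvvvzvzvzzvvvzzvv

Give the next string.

Rewriting the 17 symbols of zvvvzvzvzzvvvzzvv one by one yields zvv vz vz vz zvv vz zvv vz zvv zvv vz vz vz zvv zvv vz vz; concatenated:

zvvvzvzvzzvvvzzvvvzzvvzvvvzvzvzzvvzvvvzvz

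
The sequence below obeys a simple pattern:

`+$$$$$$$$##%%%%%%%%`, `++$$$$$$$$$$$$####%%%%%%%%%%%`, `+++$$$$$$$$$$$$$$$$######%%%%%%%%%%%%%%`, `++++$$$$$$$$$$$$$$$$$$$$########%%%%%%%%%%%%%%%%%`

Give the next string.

+++++$$$$$$$$$$$$$$$$$$$$$$$$##########%%%%%%%%%%%%%%%%%%%%

Reading off run lengths: + runs 1, 2, 3, 4; $ runs 8, 12, 16, 20; # runs 2, 4, 6, 8; % runs 8, 11, 14, 17 — each is linear in n, where the shown terms are n = 2, 3, 4, 5.
For the next term, n = 6, so the run lengths are 5, 24, 10, 20.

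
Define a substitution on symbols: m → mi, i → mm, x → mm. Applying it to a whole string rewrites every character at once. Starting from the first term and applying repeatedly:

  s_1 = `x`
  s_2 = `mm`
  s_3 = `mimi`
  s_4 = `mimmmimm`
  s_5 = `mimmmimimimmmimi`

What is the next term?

mimmmimimimmmimmmimmmimimimmmimm

φ(mimmmimimimmmimi) expands symbol-by-symbol to mi mm mi mi mi mm mi mm mi mm mi mi mi mm mi mm; joining the 16 pieces gives the next term.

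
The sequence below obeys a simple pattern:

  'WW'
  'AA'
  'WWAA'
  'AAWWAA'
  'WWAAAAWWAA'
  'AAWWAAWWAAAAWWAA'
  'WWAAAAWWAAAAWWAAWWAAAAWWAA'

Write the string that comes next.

AAWWAAWWAAAAWWAAWWAAAAWWAAAAWWAAWWAAAAWWAA

This is a Fibonacci-style word recurrence s(k) = s(k−2)·s(k−1): e.g. WW·AA = WWAA.
So term 8 is AAWWAAWWAAAAWWAA·WWAAAAWWAAAAWWAAWWAAAAWWAA.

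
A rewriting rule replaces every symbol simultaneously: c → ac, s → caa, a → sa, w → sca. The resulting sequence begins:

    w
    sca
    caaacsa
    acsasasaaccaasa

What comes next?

Rewriting the 15 symbols of acsasasaaccaasa one by one yields sa ac caa sa caa sa caa sa sa ac ac sa sa caa sa; concatenated:

saaccaasacaasacaasasaacacsasacaasa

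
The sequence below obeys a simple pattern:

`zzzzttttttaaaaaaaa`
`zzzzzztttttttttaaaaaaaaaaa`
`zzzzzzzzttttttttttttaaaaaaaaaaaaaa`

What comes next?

Each string has the form z^{2n} t^{3n} a^{3n+2}, where the shown terms are n = 2, 3, 4.
At n = 5 the blocks have lengths 10, 15, 17.

zzzzzzzzzztttttttttttttttaaaaaaaaaaaaaaaaa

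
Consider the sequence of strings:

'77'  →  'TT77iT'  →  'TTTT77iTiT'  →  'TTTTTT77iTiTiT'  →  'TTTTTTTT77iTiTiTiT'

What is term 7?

TTTTTTTTTTTT77iTiTiTiTiTiT

Each term wraps the previous one in TT on the left and iT on the right.
From TTTTTTTT77iTiTiTiT, 2 further steps: TTTTTTTT77iTiTiTiT → TTTTTTTTTT77iTiTiTiTiT → (answer).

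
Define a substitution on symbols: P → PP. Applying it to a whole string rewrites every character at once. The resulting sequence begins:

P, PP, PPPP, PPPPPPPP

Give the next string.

PPPPPPPPPPPPPPPP

Rewriting each symbol of PPPPPPPP: P→PP, P→PP, P→PP, P→PP, P→PP, P→PP, P→PP, P→PP, which concatenates to PP PP PP PP PP PP PP PP.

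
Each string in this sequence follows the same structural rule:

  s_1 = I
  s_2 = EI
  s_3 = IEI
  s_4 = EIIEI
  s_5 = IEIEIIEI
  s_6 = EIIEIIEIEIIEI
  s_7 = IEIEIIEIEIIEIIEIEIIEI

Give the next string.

EIIEIIEIEIIEIIEIEIIEIEIIEIIEIEIIEI

Each term (from the third on) is the two preceding terms concatenated in order: term 3 = I·EI = IEI.
So term 8 is EIIEIIEIEIIEI·IEIEIIEIEIIEIIEIEIIEI.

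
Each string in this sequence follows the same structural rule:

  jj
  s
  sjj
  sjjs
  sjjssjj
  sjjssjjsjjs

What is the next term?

This is a Fibonacci-style word recurrence s(k) = s(k−1)·s(k−2): e.g. s·jj = sjj.
So term 7 is sjjssjjsjjs·sjjssjj.

sjjssjjsjjssjjssjj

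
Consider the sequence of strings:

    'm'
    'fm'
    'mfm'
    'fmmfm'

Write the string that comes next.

mfmfmmfm

Each term (from the third on) is the two preceding terms concatenated in order: term 3 = m·fm = mfm.
The next term joins mfm and fmmfm.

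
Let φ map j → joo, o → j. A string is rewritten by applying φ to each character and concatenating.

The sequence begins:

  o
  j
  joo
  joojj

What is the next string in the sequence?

joojjjoojoo

Rewriting each symbol of joojj: j→joo, o→j, o→j, j→joo, j→joo, which concatenates to joo j j joo joo.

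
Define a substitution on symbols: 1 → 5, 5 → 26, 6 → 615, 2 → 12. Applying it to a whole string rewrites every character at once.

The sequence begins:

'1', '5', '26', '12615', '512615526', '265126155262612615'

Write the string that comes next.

Rewriting the 18 symbols of 265126155262612615 one by one yields 12 615 26 5 12 615 5 26 26 12 615 12 615 5 12 615 5 26; concatenated:

1261526512615526261261512615512615526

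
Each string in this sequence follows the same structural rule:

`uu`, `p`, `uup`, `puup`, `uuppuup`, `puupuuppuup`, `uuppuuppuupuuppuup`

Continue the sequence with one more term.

puupuuppuupuuppuuppuupuuppuup

From term 3 onward, concatenate the second-to-last term with the last: uu·p = uup, p·uup = puup, …
Continuing: puupuuppuup · uuppuuppuupuuppuup gives term 8.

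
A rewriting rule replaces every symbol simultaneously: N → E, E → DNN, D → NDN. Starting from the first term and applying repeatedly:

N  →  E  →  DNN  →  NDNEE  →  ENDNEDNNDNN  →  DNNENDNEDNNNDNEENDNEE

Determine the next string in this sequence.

Replace each of the 21 characters of DNNENDNEDNNNDNEENDNEE in place — NDN E E DNN E NDN E DNN NDN E E E NDN E DNN DNN E NDN E DNN DNN — and concatenate.

NDNEEDNNENDNEDNNNDNEEENDNEDNNDNNENDNEDNNDNN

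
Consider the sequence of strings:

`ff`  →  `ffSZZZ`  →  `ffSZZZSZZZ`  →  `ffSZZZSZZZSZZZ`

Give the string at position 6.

Every step adds SZZZ to the end: s(k+1) = s(k)·SZZZ.
From ffSZZZSZZZSZZZ, 2 further steps: ffSZZZSZZZSZZZ → ffSZZZSZZZSZZZSZZZ → (answer).

ffSZZZSZZZSZZZSZZZSZZZ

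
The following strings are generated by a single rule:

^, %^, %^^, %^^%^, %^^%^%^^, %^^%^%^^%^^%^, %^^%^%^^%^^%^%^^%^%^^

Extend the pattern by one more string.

This is a Fibonacci-style word recurrence s(k) = s(k−1)·s(k−2): e.g. %^·^ = %^^.
So term 8 is %^^%^%^^%^^%^%^^%^%^^·%^^%^%^^%^^%^.

%^^%^%^^%^^%^%^^%^%^^%^^%^%^^%^^%^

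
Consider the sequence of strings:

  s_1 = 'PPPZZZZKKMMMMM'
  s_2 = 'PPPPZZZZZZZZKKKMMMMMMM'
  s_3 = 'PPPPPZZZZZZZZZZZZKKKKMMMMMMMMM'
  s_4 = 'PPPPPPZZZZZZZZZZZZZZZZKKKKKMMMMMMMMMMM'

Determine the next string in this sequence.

PPPPPPPZZZZZZZZZZZZZZZZZZZZKKKKKKMMMMMMMMMMMMM

Each string has the form P^{n+2} Z^{4n} K^{n+1} M^{2n+3} (n = 1, 2, …).
For the next term, n = 5, so the run lengths are 7, 20, 6, 13.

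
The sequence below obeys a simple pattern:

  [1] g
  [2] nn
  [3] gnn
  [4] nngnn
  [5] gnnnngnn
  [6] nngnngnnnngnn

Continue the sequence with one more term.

gnnnngnnnngnngnnnngnn

This is a Fibonacci-style word recurrence s(k) = s(k−2)·s(k−1): e.g. g·nn = gnn.
Continuing: gnnnngnn · nngnngnnnngnn gives term 7.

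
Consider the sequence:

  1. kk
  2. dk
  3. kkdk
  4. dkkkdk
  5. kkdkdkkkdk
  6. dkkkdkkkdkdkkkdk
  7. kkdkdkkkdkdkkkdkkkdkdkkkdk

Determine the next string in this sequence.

dkkkdkkkdkdkkkdkkkdkdkkkdkdkkkdkkkdkdkkkdk

From term 3 onward, concatenate the second-to-last term with the last: kk·dk = kkdk, dk·kkdk = dkkkdk, …
The next term joins dkkkdkkkdkdkkkdk and kkdkdkkkdkdkkkdkkkdkdkkkdk.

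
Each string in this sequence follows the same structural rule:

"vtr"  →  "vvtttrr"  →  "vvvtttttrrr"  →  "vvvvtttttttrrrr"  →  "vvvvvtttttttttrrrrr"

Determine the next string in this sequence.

vvvvvvtttttttttttrrrrrr

Reading off run lengths: v runs 1, 2, 3, 4, 5; t runs 1, 3, 5, 7, 9; r runs 1, 2, 3, 4, 5 — each is linear in n (n = 1, 2, …).
Setting n = 6 gives 6, 11, 6 characters in each block.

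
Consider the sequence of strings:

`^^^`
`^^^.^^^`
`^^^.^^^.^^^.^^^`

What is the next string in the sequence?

Every step duplicates the string with '.' between the halves.
One more doubling of ^^^.^^^.^^^.^^^ gives the answer.

^^^.^^^.^^^.^^^.^^^.^^^.^^^.^^^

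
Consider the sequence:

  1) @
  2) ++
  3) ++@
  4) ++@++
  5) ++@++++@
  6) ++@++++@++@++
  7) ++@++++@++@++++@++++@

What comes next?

++@++++@++@++++@++++@++@++++@++@++

From term 3 onward, concatenate the last term with the second-to-last: ++·@ = ++@, ++@·++ = ++@++, …
The next term joins ++@++++@++@++++@++++@ and ++@++++@++@++.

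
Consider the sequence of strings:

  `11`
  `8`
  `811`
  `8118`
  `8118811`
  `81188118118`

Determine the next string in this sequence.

Each term (from the third on) is the previous term followed by the one before it: term 3 = 8·11 = 811.
The next term joins 81188118118 and 8118811.

811881181188118811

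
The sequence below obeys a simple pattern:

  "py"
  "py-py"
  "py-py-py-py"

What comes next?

s(k+1) = s(k)·-·s(k) — each term doubles the last with '-' between the halves.
One more doubling of py-py-py-py gives the answer.

py-py-py-py-py-py-py-py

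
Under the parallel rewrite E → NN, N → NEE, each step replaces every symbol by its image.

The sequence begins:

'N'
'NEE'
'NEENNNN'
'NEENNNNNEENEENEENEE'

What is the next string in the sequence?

NEENNNNNEENEENEENEENEENNNNNEENNNNNEENNNNNEENNNN

φ(NEENNNNNEENEENEENEE) expands symbol-by-symbol to NEE NN NN NEE NEE NEE NEE NEE NN NN NEE NN NN NEE NN NN NEE NN NN; joining the 19 pieces gives the next term.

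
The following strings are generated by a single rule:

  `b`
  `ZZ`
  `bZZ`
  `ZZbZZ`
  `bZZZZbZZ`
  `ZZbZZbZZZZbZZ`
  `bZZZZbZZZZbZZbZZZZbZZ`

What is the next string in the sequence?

From term 3 onward, concatenate the second-to-last term with the last: b·ZZ = bZZ, ZZ·bZZ = ZZbZZ, …
So term 8 is ZZbZZbZZZZbZZ·bZZZZbZZZZbZZbZZZZbZZ.

ZZbZZbZZZZbZZbZZZZbZZZZbZZbZZZZbZZ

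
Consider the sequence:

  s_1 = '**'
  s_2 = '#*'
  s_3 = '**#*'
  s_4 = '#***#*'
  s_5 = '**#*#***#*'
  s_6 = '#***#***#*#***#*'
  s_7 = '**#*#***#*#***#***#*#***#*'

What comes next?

#***#***#*#***#***#*#***#*#***#***#*#***#*

This is a Fibonacci-style word recurrence s(k) = s(k−2)·s(k−1): e.g. **·#* = **#*.
So term 8 is #***#***#*#***#*·**#*#***#*#***#***#*#***#*.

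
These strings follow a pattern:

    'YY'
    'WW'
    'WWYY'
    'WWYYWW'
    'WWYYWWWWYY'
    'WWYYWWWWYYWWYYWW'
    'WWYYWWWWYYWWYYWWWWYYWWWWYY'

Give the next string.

WWYYWWWWYYWWYYWWWWYYWWWWYYWWYYWWWWYYWWYYWW

Each term (from the third on) is the previous term followed by the one before it: term 3 = WW·YY = WWYY.
The next term joins WWYYWWWWYYWWYYWWWWYYWWWWYY and WWYYWWWWYYWWYYWW.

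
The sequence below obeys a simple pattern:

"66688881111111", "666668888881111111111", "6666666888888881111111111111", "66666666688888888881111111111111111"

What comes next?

666666666668888888888881111111111111111111

Term n consists of 2n-1 6's, followed by 2n 8's, followed by 3n+1 1's, where the shown terms are n = 2, 3, 4, 5.
At n = 6 the blocks have lengths 11, 12, 19.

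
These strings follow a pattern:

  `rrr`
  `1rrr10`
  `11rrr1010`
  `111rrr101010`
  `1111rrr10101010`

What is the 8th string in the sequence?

Every step adds 1 to the front and 10 to the end of the previous string.
From 1111rrr10101010, 3 further steps: 1111rrr10101010 → 11111rrr1010101010 → 111111rrr101010101010 → (answer).

1111111rrr10101010101010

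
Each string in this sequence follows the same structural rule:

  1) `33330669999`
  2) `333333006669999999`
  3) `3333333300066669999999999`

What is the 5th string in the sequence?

Reading off run lengths: 3 runs 4, 6, 8; 0 runs 1, 2, 3; 6 runs 2, 3, 4; 9 runs 4, 7, 10 — each is linear in n (n = 1, 2, …).
For term 5, n = 5, so the run lengths are 12, 5, 6, 16.

333333333333000006666669999999999999999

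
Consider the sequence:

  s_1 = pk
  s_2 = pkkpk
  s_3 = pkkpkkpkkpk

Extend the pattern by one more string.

Each string is two copies of the previous one joined by 'k'.
Doubling pkkpkkpkkpk with 'k' between the halves:

pkkpkkpkkpkkpkkpkkpkkpk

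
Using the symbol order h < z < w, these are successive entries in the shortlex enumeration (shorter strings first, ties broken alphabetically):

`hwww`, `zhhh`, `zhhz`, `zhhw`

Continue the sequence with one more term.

zhzh

Find the rightmost character of zhhw below w, bump it to the next letter, and reset everything to its right to h.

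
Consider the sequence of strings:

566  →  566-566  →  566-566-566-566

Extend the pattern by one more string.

Each string is two copies of the previous one joined by '-'.
Doubling 566-566-566-566 with '-' between the halves:

566-566-566-566-566-566-566-566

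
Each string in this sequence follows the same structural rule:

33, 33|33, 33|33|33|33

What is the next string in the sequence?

s(k+1) = s(k)·|·s(k) — each term doubles the last with '|' between the halves.
One more doubling of 33|33|33|33 gives the answer.

33|33|33|33|33|33|33|33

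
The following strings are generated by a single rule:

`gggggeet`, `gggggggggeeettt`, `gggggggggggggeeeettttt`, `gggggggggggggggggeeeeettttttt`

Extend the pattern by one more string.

Term n consists of 4n+1 g's, followed by n+1 e's, followed by 2n-1 t's (n = 1, 2, …).
At n = 5 the blocks have lengths 21, 6, 9.

gggggggggggggggggggggeeeeeettttttttt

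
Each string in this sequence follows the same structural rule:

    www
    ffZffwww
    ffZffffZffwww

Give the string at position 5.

ffZffffZffffZffffZffwww

Every step adds ffZff at the front: s(k+1) = ffZff·s(k).
From ffZffffZffwww, 2 further steps: ffZffffZffwww → ffZffffZffffZffwww → (answer).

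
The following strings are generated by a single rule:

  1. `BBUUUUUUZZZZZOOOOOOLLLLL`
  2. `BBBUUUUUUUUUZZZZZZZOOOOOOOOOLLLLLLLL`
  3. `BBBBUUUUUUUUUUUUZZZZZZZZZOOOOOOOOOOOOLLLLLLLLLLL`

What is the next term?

BBBBBUUUUUUUUUUUUUUUZZZZZZZZZZZOOOOOOOOOOOOOOOLLLLLLLLLLLLLL

The n-th term is n+1 B's then 3n+3 U's then 2n+3 Z's then 3n+3 O's then 3n+2 L's (n = 1, 2, …).
At n = 4 the blocks have lengths 5, 15, 11, 15, 14.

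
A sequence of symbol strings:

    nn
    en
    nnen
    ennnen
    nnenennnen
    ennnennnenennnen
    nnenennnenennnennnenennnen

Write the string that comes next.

Each term (from the third on) is the two preceding terms concatenated in order: term 3 = nn·en = nnen.
Continuing: ennnennnenennnen · nnenennnenennnennnenennnen gives term 8.

ennnennnenennnennnenennnenennnennnenennnen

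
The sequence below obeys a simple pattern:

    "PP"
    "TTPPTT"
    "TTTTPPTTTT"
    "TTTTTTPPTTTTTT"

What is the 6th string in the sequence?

TTTTTTTTTTPPTTTTTTTTTT

Each term wraps the previous one in TT on the left and TT on the right.
From TTTTTTPPTTTTTT, 2 further steps: TTTTTTPPTTTTTT → TTTTTTTTPPTTTTTTTT → (answer).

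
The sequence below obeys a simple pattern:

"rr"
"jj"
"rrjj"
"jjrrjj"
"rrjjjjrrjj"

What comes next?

From term 3 onward, concatenate the second-to-last term with the last: rr·jj = rrjj, jj·rrjj = jjrrjj, …
So term 6 is jjrrjj·rrjjjjrrjj.

jjrrjjrrjjjjrrjj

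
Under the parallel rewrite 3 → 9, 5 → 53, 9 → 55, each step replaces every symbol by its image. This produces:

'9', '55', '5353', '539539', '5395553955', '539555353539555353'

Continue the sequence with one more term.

539555353539539539555353539539

Replace each of the 18 characters of 539555353539555353 in place — 53 9 55 53 53 53 9 53 9 53 9 55 53 53 53 9 53 9 — and concatenate.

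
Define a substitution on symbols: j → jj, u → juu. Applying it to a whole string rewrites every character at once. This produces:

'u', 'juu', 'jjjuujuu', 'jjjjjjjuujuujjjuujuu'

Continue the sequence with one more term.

Replace each of the 20 characters of jjjjjjjuujuujjjuujuu in place — jj jj jj jj jj jj jj juu juu jj juu juu jj jj jj juu juu jj juu juu — and concatenate.

jjjjjjjjjjjjjjjuujuujjjuujuujjjjjjjuujuujjjuujuu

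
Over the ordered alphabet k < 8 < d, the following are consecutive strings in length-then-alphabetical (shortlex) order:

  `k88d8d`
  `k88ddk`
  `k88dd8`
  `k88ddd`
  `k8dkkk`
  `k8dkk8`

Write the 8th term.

Continuing the enumeration 2 steps past k8dkk8: k8dkk8 → k8dkkd → (answer).

k8dk8k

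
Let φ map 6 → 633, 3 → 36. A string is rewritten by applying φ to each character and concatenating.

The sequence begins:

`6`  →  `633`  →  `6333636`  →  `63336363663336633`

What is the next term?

Rewriting the 17 symbols of 63336363663336633 one by one yields 633 36 36 36 633 36 633 36 633 633 36 36 36 633 633 36 36; concatenated:

63336363663336633366336333636366336333636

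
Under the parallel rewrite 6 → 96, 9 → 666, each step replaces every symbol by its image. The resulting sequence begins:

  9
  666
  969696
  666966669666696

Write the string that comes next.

969696666969696966669696969666696

Applying the rule to each of the 15 symbols of 666966669666696 gives the pieces 96 96 96 666 96 96 96 96 666 96 96 96 96 666 96, which concatenate to the answer.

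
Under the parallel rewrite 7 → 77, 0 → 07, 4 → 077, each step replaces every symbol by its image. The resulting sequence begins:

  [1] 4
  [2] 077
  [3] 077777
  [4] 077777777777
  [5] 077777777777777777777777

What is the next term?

Rewriting the 24 symbols of 077777777777777777777777 one by one yields 07 77 77 77 77 77 77 77 77 77 77 77 77 77 77 77 77 77 77 77 77 77 77 77; concatenated:

077777777777777777777777777777777777777777777777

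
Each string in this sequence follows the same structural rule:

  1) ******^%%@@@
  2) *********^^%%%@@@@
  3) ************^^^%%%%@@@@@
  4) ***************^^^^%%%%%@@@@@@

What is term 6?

The n-th term is 3n *'s then n-1 ^'s then n %'s then n+1 @'s, where the shown terms are n = 2, 3, 4, 5.
At n = 7 the blocks have lengths 21, 6, 7, 8.

*********************^^^^^^%%%%%%%@@@@@@@@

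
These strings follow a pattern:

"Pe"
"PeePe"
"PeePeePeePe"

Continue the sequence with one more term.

PeePeePeePeePeePeePeePe

s(k+1) = s(k)·e·s(k) — each term doubles the last with 'e' between the halves.
So the next term is two copies of PeePeePeePe with 'e' between the halves.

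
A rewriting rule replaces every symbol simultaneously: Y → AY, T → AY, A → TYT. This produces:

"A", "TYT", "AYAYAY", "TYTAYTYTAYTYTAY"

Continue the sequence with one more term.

AYAYAYTYTAYAYAYAYTYTAYAYAYAYTYTAY

Applying the rule to each of the 15 symbols of TYTAYTYTAYTYTAY gives the pieces AY AY AY TYT AY AY AY AY TYT AY AY AY AY TYT AY, which concatenate to the answer.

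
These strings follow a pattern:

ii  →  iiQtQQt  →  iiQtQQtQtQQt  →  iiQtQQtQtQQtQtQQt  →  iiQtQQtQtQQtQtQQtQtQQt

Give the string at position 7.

iiQtQQtQtQQtQtQQtQtQQtQtQQtQtQQt

The strings grow by a fixed suffix QtQQt each time.
From iiQtQQtQtQQtQtQQtQtQQt, 2 further steps: iiQtQQtQtQQtQtQQtQtQQt → iiQtQQtQtQQtQtQQtQtQQtQtQQt → (answer).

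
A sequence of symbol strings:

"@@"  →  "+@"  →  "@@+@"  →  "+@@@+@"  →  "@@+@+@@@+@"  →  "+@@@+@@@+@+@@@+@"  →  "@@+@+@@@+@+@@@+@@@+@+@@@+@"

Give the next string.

+@@@+@@@+@+@@@+@@@+@+@@@+@+@@@+@@@+@+@@@+@

From term 3 onward, concatenate the second-to-last term with the last: @@·+@ = @@+@, +@·@@+@ = +@@@+@, …
So term 8 is +@@@+@@@+@+@@@+@·@@+@+@@@+@+@@@+@@@+@+@@@+@.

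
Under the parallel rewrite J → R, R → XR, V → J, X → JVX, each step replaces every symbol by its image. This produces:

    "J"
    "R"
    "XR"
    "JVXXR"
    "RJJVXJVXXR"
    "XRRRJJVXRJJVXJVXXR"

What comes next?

JVXXRXRXRRRJJVXXRRRJJVXRJJVXJVXXR

φ(XRRRJJVXRJJVXJVXXR) expands symbol-by-symbol to JVX XR XR XR R R J JVX XR R R J JVX R J JVX JVX XR; joining the 18 pieces gives the next term.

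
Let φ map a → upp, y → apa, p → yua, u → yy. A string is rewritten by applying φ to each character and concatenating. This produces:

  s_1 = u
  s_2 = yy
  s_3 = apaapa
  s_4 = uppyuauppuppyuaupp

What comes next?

Applying the rule to each of the 18 symbols of uppyuauppuppyuaupp gives the pieces yy yua yua apa yy upp yy yua yua yy yua yua apa yy upp yy yua yua, which concatenate to the answer.

yyyuayuaapayyuppyyyuayuayyyuayuaapayyuppyyyuayua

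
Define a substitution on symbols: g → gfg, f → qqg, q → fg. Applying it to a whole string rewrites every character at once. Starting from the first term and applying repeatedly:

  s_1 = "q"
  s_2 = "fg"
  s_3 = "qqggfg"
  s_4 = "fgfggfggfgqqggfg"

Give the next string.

Rewriting the 16 symbols of fgfggfggfgqqggfg one by one yields qqg gfg qqg gfg gfg qqg gfg gfg qqg gfg fg fg gfg gfg qqg gfg; concatenated:

qqggfgqqggfggfgqqggfggfgqqggfgfgfggfggfgqqggfg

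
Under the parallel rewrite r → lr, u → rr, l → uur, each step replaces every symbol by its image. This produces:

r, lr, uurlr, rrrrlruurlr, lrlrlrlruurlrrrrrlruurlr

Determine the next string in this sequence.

φ(lrlrlrlruurlrrrrrlruurlr) expands symbol-by-symbol to uur lr uur lr uur lr uur lr rr rr lr uur lr lr lr lr lr uur lr rr rr lr uur lr; joining the 24 pieces gives the next term.

uurlruurlruurlruurlrrrrrlruurlrlrlrlrlruurlrrrrrlruurlr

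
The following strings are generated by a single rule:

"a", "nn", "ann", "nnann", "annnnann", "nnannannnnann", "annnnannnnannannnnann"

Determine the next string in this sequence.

This is a Fibonacci-style word recurrence s(k) = s(k−2)·s(k−1): e.g. a·nn = ann.
The next term joins nnannannnnann and annnnannnnannannnnann.

nnannannnnannannnnannnnannannnnann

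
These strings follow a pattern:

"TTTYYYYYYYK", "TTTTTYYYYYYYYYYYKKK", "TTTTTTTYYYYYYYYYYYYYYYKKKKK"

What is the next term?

Each string has the form T^{2n+1} Y^{4n+3} K^{2n-1} (n = 1, 2, …).
For the next term, n = 4, so the run lengths are 9, 19, 7.

TTTTTTTTTYYYYYYYYYYYYYYYYYYYKKKKKKK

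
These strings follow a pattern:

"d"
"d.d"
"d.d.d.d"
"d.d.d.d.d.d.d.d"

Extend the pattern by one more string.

Each string is two copies of the previous one joined by '.'.
Doubling d.d.d.d.d.d.d.d with '.' between the halves:

d.d.d.d.d.d.d.d.d.d.d.d.d.d.d.d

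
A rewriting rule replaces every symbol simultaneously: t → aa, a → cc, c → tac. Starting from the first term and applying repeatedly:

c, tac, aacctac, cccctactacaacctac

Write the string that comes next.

tactactactacaacctacaacctaccccctactacaacctac

Replace each of the 17 characters of cccctactacaacctac in place — tac tac tac tac aa cc tac aa cc tac cc cc tac tac aa cc tac — and concatenate.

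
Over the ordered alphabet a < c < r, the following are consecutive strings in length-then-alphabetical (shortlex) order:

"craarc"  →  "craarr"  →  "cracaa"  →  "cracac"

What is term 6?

cracca

Stepping forward 2 times from cracac: cracac → cracar, then the target.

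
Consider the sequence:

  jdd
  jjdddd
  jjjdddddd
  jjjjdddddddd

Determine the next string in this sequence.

The n-th term is n j's then 2n d's (n = 1, 2, …).
Setting n = 5 gives 5, 10 characters in each block.

jjjjjdddddddddd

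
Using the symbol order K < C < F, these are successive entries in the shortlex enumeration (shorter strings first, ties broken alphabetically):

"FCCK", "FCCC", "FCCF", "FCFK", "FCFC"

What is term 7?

Advancing 2 positions from FCFC through FCFC → FCFF reaches term 7.

FFKK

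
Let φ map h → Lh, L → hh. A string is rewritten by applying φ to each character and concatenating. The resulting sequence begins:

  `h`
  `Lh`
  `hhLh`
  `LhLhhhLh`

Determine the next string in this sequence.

hhLhhhLhLhLhhhLh

Rewriting each symbol of LhLhhhLh: L→hh, h→Lh, L→hh, h→Lh, h→Lh, h→Lh, L→hh, h→Lh, which concatenates to hh Lh hh Lh Lh Lh hh Lh.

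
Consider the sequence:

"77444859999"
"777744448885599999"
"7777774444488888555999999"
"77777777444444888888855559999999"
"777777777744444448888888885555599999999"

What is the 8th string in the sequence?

Each string has the form 7^{2n} 4^{n+2} 8^{2n-1} 5^{n} 9^{n+3} (n = 1, 2, …).
For term 8, n = 8, so the run lengths are 16, 10, 15, 8, 11.

777777777777777744444444448888888888888885555555599999999999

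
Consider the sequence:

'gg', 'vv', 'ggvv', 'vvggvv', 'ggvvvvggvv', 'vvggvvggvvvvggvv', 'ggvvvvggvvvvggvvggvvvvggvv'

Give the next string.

vvggvvggvvvvggvvggvvvvggvvvvggvvggvvvvggvv

From term 3 onward, concatenate the second-to-last term with the last: gg·vv = ggvv, vv·ggvv = vvggvv, …
So term 8 is vvggvvggvvvvggvv·ggvvvvggvvvvggvvggvvvvggvv.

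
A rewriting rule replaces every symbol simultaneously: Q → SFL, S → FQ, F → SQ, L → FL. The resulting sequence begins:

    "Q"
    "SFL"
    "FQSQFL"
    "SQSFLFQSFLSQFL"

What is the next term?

Replace each of the 14 characters of SQSFLFQSFLSQFL in place — FQ SFL FQ SQ FL SQ SFL FQ SQ FL FQ SFL SQ FL — and concatenate.

FQSFLFQSQFLSQSFLFQSQFLFQSFLSQFL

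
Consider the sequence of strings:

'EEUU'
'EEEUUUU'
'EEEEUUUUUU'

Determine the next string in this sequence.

EEEEEUUUUUUUU

Each string has the form E^{n+1} U^{2n} (n = 1, 2, …).
Setting n = 4 gives 5, 8 characters in each block.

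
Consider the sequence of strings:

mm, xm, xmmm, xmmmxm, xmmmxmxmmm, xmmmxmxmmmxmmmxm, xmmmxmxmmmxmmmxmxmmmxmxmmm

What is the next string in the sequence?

xmmmxmxmmmxmmmxmxmmmxmxmmmxmmmxmxmmmxmmmxm

This is a Fibonacci-style word recurrence s(k) = s(k−1)·s(k−2): e.g. xm·mm = xmmm.
So term 8 is xmmmxmxmmmxmmmxmxmmmxmxmmm·xmmmxmxmmmxmmmxm.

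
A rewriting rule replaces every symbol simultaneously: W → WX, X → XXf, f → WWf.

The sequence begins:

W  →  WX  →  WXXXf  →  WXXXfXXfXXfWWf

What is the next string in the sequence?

WXXXfXXfXXfWWfXXfXXfWWfXXfXXfWWfWXWXWWf

φ(WXXXfXXfXXfWWf) expands symbol-by-symbol to WX XXf XXf XXf WWf XXf XXf WWf XXf XXf WWf WX WX WWf; joining the 14 pieces gives the next term.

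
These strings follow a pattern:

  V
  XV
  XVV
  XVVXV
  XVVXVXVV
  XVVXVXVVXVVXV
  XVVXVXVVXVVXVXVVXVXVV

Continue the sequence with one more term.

Each term (from the third on) is the previous term followed by the one before it: term 3 = XV·V = XVV.
So term 8 is XVVXVXVVXVVXVXVVXVXVV·XVVXVXVVXVVXV.

XVVXVXVVXVVXVXVVXVXVVXVVXVXVVXVVXV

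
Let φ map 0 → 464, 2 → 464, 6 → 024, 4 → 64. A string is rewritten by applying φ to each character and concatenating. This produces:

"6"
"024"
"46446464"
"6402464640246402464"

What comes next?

Replace each of the 19 characters of 6402464640246402464 in place — 024 64 464 464 64 024 64 024 64 464 464 64 024 64 464 464 64 024 64 — and concatenate.

0246446446464024640246446446464024644644646402464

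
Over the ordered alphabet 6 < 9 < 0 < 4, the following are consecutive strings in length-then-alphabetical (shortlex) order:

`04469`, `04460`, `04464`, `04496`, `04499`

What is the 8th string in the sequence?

Advancing 3 positions from 04499 through 04499 → 04490 → 04494 reaches term 8.

04406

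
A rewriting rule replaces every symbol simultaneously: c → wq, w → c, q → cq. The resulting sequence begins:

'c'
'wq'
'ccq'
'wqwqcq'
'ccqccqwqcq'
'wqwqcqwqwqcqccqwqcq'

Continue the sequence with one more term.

ccqccqwqcqccqccqwqcqwqwqcqccqwqcq

φ(wqwqcqwqwqcqccqwqcq) expands symbol-by-symbol to c cq c cq wq cq c cq c cq wq cq wq wq cq c cq wq cq; joining the 19 pieces gives the next term.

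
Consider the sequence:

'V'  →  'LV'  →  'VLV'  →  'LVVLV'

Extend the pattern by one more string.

From term 3 onward, concatenate the second-to-last term with the last: V·LV = VLV, LV·VLV = LVVLV, …
Continuing: VLV · LVVLV gives term 5.

VLVLVVLV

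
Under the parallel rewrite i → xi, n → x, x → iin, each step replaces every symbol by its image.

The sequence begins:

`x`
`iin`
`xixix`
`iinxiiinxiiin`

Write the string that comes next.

xixixiinxixixixiinxixixix

φ(iinxiiinxiiin) expands symbol-by-symbol to xi xi x iin xi xi xi x iin xi xi xi x; joining the 13 pieces gives the next term.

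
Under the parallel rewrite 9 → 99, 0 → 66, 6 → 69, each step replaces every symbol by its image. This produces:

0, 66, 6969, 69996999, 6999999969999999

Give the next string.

φ(6999999969999999) expands symbol-by-symbol to 69 99 99 99 99 99 99 99 69 99 99 99 99 99 99 99; joining the 16 pieces gives the next term.

69999999999999996999999999999999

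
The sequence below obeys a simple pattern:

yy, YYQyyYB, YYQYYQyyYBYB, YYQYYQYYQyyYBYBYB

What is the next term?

YYQYYQYYQYYQyyYBYBYBYB

Each term wraps the previous one in YYQ on the left and YB on the right.
So the next term is YYQ·YYQYYQYYQyyYBYBYB·YB.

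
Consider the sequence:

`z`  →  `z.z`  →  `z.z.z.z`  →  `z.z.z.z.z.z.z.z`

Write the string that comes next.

s(k+1) = s(k)·.·s(k) — each term doubles the last with '.' between the halves.
One more doubling of z.z.z.z.z.z.z.z gives the answer.

z.z.z.z.z.z.z.z.z.z.z.z.z.z.z.z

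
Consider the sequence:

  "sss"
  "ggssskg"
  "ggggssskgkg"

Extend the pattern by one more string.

s(k+1) = gg·s(k)·kg, so each term gains gg as a prefix and kg as a suffix.
Applying this once more to ggggssskgkg:

ggggggssskgkgkg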